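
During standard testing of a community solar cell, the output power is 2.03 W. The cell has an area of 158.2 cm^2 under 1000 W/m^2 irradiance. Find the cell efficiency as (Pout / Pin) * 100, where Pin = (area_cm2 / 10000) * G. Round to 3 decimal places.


First compute the input power:
  Pin = area_cm2 / 10000 * G = 158.2 / 10000 * 1000 = 15.82 W
Then compute efficiency:
  Efficiency = (Pout / Pin) * 100 = (2.03 / 15.82) * 100
  Efficiency = 12.832%

12.832


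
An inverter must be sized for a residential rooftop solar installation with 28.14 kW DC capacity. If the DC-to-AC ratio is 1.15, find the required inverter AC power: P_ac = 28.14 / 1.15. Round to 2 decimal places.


The inverter AC capacity is determined by the DC/AC ratio.
Given: P_dc = 28.14 kW, DC/AC ratio = 1.15
P_ac = P_dc / ratio = 28.14 / 1.15
P_ac = 24.47 kW

24.47


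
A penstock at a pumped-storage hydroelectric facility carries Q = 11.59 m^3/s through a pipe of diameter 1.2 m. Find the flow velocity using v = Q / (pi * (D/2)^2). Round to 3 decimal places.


Compute pipe cross-sectional area:
  A = pi * (D/2)^2 = pi * (1.2/2)^2 = 1.131 m^2
Calculate velocity:
  v = Q / A = 11.59 / 1.131
  v = 10.248 m/s

10.248


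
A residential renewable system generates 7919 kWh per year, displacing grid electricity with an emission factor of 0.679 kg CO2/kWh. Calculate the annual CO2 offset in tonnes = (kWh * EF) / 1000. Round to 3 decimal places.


CO2 offset in kg = generation * emission_factor
CO2 offset = 7919 * 0.679 = 5377.0 kg
Convert to tonnes:
  CO2 offset = 5377.0 / 1000 = 5.377 tonnes

5.377


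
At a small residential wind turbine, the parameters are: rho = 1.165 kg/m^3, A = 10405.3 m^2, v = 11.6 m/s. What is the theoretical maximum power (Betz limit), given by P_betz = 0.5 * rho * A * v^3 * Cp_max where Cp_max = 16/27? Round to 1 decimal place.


The Betz coefficient Cp_max = 16/27 = 0.5926
v^3 = 11.6^3 = 1560.896
P_betz = 0.5 * rho * A * v^3 * Cp_max
P_betz = 0.5 * 1.165 * 10405.3 * 1560.896 * 0.5926
P_betz = 5606356.6 W

5606356.6


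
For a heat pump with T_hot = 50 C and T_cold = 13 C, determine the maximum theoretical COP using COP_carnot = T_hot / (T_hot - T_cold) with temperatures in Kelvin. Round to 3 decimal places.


Convert to Kelvin:
  T_hot = 50 + 273.15 = 323.15 K
  T_cold = 13 + 273.15 = 286.15 K
Apply Carnot COP formula:
  COP = T_hot_K / (T_hot_K - T_cold_K) = 323.15 / 37.0
  COP = 8.734

8.734


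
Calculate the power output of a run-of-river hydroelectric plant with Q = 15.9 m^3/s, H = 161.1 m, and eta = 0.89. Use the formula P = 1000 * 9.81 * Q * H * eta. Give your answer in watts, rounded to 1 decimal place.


Apply the hydropower formula P = rho * g * Q * H * eta
rho * g = 1000 * 9.81 = 9810.0
P = 9810.0 * 15.9 * 161.1 * 0.89
P = 22364113.0 W

22364113.0


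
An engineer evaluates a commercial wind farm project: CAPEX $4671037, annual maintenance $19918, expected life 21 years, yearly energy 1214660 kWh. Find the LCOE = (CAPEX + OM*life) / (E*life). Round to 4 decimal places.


Total cost = CAPEX + OM * lifetime = 4671037 + 19918 * 21 = 4671037 + 418278 = 5089315
Total generation = annual * lifetime = 1214660 * 21 = 25507860 kWh
LCOE = 5089315 / 25507860
LCOE = 0.1995 $/kWh

0.1995


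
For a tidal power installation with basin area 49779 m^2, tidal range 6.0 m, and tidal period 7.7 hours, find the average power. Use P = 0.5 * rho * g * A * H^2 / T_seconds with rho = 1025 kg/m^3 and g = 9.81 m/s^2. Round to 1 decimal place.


Convert period to seconds: T = 7.7 * 3600 = 27720.0 s
H^2 = 6.0^2 = 36.0
P = 0.5 * rho * g * A * H^2 / T
P = 0.5 * 1025 * 9.81 * 49779 * 36.0 / 27720.0
P = 325026.2 W

325026.2


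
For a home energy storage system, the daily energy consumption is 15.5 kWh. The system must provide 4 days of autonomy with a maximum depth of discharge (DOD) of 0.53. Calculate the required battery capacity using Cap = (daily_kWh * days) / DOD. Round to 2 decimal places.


Total energy needed = daily * days = 15.5 * 4 = 62.0 kWh
Account for depth of discharge:
  Cap = total_energy / DOD = 62.0 / 0.53
  Cap = 116.98 kWh

116.98


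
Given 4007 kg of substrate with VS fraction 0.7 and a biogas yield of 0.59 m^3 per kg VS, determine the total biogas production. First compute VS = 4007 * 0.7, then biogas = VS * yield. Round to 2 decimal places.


Compute volatile solids:
  VS = mass * VS_fraction = 4007 * 0.7 = 2804.9 kg
Calculate biogas volume:
  Biogas = VS * specific_yield = 2804.9 * 0.59
  Biogas = 1654.89 m^3

1654.89


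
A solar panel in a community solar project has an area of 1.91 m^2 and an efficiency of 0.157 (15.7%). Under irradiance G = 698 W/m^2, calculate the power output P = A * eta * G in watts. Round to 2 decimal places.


Use the solar power formula P = A * eta * G.
Given: A = 1.91 m^2, eta = 0.157, G = 698 W/m^2
P = 1.91 * 0.157 * 698
P = 209.31 W

209.31


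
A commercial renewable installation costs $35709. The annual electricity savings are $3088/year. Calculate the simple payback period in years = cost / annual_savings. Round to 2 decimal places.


Simple payback period = initial cost / annual savings
Payback = 35709 / 3088
Payback = 11.56 years

11.56


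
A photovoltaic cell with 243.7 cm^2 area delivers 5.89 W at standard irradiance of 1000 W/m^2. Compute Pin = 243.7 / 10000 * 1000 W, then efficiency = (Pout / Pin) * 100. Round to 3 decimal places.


First compute the input power:
  Pin = area_cm2 / 10000 * G = 243.7 / 10000 * 1000 = 24.37 W
Then compute efficiency:
  Efficiency = (Pout / Pin) * 100 = (5.89 / 24.37) * 100
  Efficiency = 24.169%

24.169


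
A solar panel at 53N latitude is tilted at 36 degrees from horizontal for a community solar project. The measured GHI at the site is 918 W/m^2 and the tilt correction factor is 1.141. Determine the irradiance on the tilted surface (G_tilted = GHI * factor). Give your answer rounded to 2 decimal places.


Identify the given values:
  GHI = 918 W/m^2, tilt correction factor = 1.141
Apply the formula G_tilted = GHI * factor:
  G_tilted = 918 * 1.141
  G_tilted = 1047.44 W/m^2

1047.44


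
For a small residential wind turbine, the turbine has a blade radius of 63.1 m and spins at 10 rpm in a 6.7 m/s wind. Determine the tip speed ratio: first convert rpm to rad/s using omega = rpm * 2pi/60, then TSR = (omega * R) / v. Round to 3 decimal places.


Convert rotational speed to rad/s:
  omega = 10 * 2 * pi / 60 = 1.0472 rad/s
Compute tip speed:
  v_tip = omega * R = 1.0472 * 63.1 = 66.078 m/s
Tip speed ratio:
  TSR = v_tip / v_wind = 66.078 / 6.7 = 9.862

9.862


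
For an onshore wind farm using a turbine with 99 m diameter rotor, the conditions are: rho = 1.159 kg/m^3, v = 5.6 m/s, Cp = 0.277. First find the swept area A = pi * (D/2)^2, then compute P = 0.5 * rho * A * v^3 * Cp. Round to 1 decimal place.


Step 1 -- Compute swept area:
  A = pi * (D/2)^2 = pi * (99/2)^2 = 7697.69 m^2
Step 2 -- Apply wind power equation:
  P = 0.5 * rho * A * v^3 * Cp
  v^3 = 5.6^3 = 175.616
  P = 0.5 * 1.159 * 7697.69 * 175.616 * 0.277
  P = 216998.9 W

216998.9


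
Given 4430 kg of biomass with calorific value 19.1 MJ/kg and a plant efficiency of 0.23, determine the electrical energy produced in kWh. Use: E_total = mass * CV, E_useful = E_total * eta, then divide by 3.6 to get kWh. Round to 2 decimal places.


Total energy = mass * CV = 4430 * 19.1 = 84613.0 MJ
Useful energy = total * eta = 84613.0 * 0.23 = 19460.99 MJ
Convert to kWh: 19460.99 / 3.6
Useful energy = 5405.83 kWh

5405.83


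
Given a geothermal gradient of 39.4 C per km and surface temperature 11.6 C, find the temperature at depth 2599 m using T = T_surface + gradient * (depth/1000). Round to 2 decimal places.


Convert depth to km: 2599 / 1000 = 2.599 km
Temperature increase = gradient * depth_km = 39.4 * 2.599 = 102.4 C
Temperature at depth = T_surface + delta_T = 11.6 + 102.4
T = 114.00 C

114.00


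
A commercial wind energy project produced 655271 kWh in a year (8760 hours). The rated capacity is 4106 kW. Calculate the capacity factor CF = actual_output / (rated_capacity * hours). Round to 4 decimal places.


Capacity factor = actual output / maximum possible output
Maximum possible = rated * hours = 4106 * 8760 = 35968560 kWh
CF = 655271 / 35968560
CF = 0.0182

0.0182


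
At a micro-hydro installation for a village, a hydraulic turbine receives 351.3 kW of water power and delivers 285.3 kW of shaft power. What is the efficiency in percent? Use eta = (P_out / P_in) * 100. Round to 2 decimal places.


Turbine efficiency = (output power / input power) * 100
eta = (285.3 / 351.3) * 100
eta = 81.21%

81.21


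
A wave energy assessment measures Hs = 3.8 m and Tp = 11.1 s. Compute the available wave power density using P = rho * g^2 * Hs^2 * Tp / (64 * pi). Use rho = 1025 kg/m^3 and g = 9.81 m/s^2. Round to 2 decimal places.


Apply wave power formula:
  g^2 = 9.81^2 = 96.2361
  Hs^2 = 3.8^2 = 14.44
  Numerator = rho * g^2 * Hs^2 * Tp = 1025 * 96.2361 * 14.44 * 11.1 = 15810734.73
  Denominator = 64 * pi = 201.0619
  P = 15810734.73 / 201.0619 = 78636.14 W/m

78636.14


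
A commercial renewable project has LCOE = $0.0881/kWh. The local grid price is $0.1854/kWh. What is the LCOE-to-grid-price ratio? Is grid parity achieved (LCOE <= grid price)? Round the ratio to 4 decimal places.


Compare LCOE to grid price:
  LCOE = $0.0881/kWh, Grid price = $0.1854/kWh
  Ratio = LCOE / grid_price = 0.0881 / 0.1854 = 0.4752
  Grid parity achieved (ratio <= 1)? yes

0.4752


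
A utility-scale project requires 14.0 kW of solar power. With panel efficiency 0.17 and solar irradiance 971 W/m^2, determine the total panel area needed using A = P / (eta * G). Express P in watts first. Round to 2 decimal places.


Convert target power to watts: P = 14.0 * 1000 = 14000.0 W
Compute denominator: eta * G = 0.17 * 971 = 165.07
Required area A = P / (eta * G) = 14000.0 / 165.07
A = 84.81 m^2

84.81


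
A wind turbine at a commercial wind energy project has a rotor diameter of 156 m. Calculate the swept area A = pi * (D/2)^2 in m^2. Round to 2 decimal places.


Compute the rotor radius:
  r = D / 2 = 156 / 2 = 78.0 m
Calculate swept area:
  A = pi * r^2 = pi * 78.0^2
  A = 19113.45 m^2

19113.45


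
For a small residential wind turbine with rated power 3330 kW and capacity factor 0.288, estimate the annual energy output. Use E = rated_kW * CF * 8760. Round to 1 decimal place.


Annual energy = rated_kW * capacity_factor * hours_per_year
Given: P_rated = 3330 kW, CF = 0.288, hours = 8760
E = 3330 * 0.288 * 8760
E = 8401190.4 kWh

8401190.4


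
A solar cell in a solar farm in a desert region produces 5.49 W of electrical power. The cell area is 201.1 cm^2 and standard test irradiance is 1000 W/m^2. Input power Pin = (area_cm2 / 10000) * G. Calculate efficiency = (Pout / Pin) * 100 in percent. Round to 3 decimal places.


First compute the input power:
  Pin = area_cm2 / 10000 * G = 201.1 / 10000 * 1000 = 20.11 W
Then compute efficiency:
  Efficiency = (Pout / Pin) * 100 = (5.49 / 20.11) * 100
  Efficiency = 27.300%

27.300


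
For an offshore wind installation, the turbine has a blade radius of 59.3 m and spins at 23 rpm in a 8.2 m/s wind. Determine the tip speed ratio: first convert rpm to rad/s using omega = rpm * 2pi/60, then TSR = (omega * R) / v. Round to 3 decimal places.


Convert rotational speed to rad/s:
  omega = 23 * 2 * pi / 60 = 2.4086 rad/s
Compute tip speed:
  v_tip = omega * R = 2.4086 * 59.3 = 142.827 m/s
Tip speed ratio:
  TSR = v_tip / v_wind = 142.827 / 8.2 = 17.418

17.418


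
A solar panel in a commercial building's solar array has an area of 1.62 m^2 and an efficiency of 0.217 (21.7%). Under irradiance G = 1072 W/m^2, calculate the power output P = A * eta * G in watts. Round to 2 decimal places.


Use the solar power formula P = A * eta * G.
Given: A = 1.62 m^2, eta = 0.217, G = 1072 W/m^2
P = 1.62 * 0.217 * 1072
P = 376.85 W

376.85


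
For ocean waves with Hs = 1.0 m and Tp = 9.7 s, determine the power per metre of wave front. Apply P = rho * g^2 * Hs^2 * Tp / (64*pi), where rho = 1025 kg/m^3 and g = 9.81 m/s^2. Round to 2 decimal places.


Apply wave power formula:
  g^2 = 9.81^2 = 96.2361
  Hs^2 = 1.0^2 = 1.0
  Numerator = rho * g^2 * Hs^2 * Tp = 1025 * 96.2361 * 1.0 * 9.7 = 956827.42
  Denominator = 64 * pi = 201.0619
  P = 956827.42 / 201.0619 = 4758.87 W/m

4758.87


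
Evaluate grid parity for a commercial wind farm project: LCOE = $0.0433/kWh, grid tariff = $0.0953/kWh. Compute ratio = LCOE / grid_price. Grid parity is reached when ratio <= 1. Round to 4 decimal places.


Compare LCOE to grid price:
  LCOE = $0.0433/kWh, Grid price = $0.0953/kWh
  Ratio = LCOE / grid_price = 0.0433 / 0.0953 = 0.4544
  Grid parity achieved (ratio <= 1)? yes

0.4544


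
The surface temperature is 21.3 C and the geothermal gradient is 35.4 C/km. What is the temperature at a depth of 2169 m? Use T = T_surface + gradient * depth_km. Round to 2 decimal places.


Convert depth to km: 2169 / 1000 = 2.169 km
Temperature increase = gradient * depth_km = 35.4 * 2.169 = 76.78 C
Temperature at depth = T_surface + delta_T = 21.3 + 76.78
T = 98.08 C

98.08


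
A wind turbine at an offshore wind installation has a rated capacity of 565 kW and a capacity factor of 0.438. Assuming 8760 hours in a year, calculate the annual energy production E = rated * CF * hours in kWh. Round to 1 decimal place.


Annual energy = rated_kW * capacity_factor * hours_per_year
Given: P_rated = 565 kW, CF = 0.438, hours = 8760
E = 565 * 0.438 * 8760
E = 2167837.2 kWh

2167837.2


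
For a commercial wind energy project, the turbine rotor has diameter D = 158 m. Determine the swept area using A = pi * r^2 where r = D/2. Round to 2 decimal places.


Compute the rotor radius:
  r = D / 2 = 158 / 2 = 79.0 m
Calculate swept area:
  A = pi * r^2 = pi * 79.0^2
  A = 19606.68 m^2

19606.68


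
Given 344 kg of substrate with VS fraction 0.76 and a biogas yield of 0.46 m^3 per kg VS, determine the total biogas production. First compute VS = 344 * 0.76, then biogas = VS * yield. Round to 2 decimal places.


Compute volatile solids:
  VS = mass * VS_fraction = 344 * 0.76 = 261.44 kg
Calculate biogas volume:
  Biogas = VS * specific_yield = 261.44 * 0.46
  Biogas = 120.26 m^3

120.26


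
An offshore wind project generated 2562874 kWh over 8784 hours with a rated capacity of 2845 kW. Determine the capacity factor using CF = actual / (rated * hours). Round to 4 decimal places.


Capacity factor = actual output / maximum possible output
Maximum possible = rated * hours = 2845 * 8784 = 24990480 kWh
CF = 2562874 / 24990480
CF = 0.1026

0.1026


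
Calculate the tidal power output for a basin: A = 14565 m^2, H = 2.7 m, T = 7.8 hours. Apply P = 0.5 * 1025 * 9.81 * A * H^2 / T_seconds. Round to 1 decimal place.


Convert period to seconds: T = 7.8 * 3600 = 28080.0 s
H^2 = 2.7^2 = 7.29
P = 0.5 * rho * g * A * H^2 / T
P = 0.5 * 1025 * 9.81 * 14565 * 7.29 / 28080.0
P = 19010.9 W

19010.9


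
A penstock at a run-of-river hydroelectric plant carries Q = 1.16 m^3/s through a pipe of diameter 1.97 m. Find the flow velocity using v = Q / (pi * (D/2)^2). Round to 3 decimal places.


Compute pipe cross-sectional area:
  A = pi * (D/2)^2 = pi * (1.97/2)^2 = 3.0481 m^2
Calculate velocity:
  v = Q / A = 1.16 / 3.0481
  v = 0.381 m/s

0.381


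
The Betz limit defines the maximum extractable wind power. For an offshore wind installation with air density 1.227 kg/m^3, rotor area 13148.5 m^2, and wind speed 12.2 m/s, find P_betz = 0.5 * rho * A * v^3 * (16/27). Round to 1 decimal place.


The Betz coefficient Cp_max = 16/27 = 0.5926
v^3 = 12.2^3 = 1815.848
P_betz = 0.5 * rho * A * v^3 * Cp_max
P_betz = 0.5 * 1.227 * 13148.5 * 1815.848 * 0.5926
P_betz = 8680135.2 W

8680135.2


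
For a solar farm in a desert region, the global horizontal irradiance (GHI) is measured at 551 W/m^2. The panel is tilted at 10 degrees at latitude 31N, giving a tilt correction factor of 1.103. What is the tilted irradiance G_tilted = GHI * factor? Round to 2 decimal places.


Identify the given values:
  GHI = 551 W/m^2, tilt correction factor = 1.103
Apply the formula G_tilted = GHI * factor:
  G_tilted = 551 * 1.103
  G_tilted = 607.75 W/m^2

607.75


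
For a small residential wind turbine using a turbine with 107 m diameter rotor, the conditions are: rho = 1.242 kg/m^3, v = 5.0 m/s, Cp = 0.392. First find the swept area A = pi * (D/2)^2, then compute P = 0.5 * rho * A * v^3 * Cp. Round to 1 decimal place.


Step 1 -- Compute swept area:
  A = pi * (D/2)^2 = pi * (107/2)^2 = 8992.02 m^2
Step 2 -- Apply wind power equation:
  P = 0.5 * rho * A * v^3 * Cp
  v^3 = 5.0^3 = 125.0
  P = 0.5 * 1.242 * 8992.02 * 125.0 * 0.392
  P = 273618.3 W

273618.3


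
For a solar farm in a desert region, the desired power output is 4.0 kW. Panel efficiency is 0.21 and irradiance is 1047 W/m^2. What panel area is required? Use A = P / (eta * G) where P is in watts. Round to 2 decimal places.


Convert target power to watts: P = 4.0 * 1000 = 4000.0 W
Compute denominator: eta * G = 0.21 * 1047 = 219.87
Required area A = P / (eta * G) = 4000.0 / 219.87
A = 18.19 m^2

18.19


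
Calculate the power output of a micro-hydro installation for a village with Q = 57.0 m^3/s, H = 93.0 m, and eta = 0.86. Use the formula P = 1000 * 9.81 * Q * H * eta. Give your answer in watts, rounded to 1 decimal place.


Apply the hydropower formula P = rho * g * Q * H * eta
rho * g = 1000 * 9.81 = 9810.0
P = 9810.0 * 57.0 * 93.0 * 0.86
P = 44722416.6 W

44722416.6


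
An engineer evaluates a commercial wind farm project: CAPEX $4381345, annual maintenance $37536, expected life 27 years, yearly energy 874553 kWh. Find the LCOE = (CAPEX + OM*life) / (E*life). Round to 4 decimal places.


Total cost = CAPEX + OM * lifetime = 4381345 + 37536 * 27 = 4381345 + 1013472 = 5394817
Total generation = annual * lifetime = 874553 * 27 = 23612931 kWh
LCOE = 5394817 / 23612931
LCOE = 0.2285 $/kWh

0.2285


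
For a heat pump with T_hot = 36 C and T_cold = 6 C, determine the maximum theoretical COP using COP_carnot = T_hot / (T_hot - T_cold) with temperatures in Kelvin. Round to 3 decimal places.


Convert to Kelvin:
  T_hot = 36 + 273.15 = 309.15 K
  T_cold = 6 + 273.15 = 279.15 K
Apply Carnot COP formula:
  COP = T_hot_K / (T_hot_K - T_cold_K) = 309.15 / 30.0
  COP = 10.305

10.305


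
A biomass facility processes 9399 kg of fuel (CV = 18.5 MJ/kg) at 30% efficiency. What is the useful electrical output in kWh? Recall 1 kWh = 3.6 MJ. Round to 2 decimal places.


Total energy = mass * CV = 9399 * 18.5 = 173881.5 MJ
Useful energy = total * eta = 173881.5 * 0.3 = 52164.45 MJ
Convert to kWh: 52164.45 / 3.6
Useful energy = 14490.13 kWh

14490.13


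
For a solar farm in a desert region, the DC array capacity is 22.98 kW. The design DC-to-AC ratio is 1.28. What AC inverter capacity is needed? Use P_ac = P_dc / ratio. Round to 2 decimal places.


The inverter AC capacity is determined by the DC/AC ratio.
Given: P_dc = 22.98 kW, DC/AC ratio = 1.28
P_ac = P_dc / ratio = 22.98 / 1.28
P_ac = 17.95 kW

17.95


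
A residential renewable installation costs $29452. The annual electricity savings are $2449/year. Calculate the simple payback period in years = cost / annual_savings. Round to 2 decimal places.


Simple payback period = initial cost / annual savings
Payback = 29452 / 2449
Payback = 12.03 years

12.03


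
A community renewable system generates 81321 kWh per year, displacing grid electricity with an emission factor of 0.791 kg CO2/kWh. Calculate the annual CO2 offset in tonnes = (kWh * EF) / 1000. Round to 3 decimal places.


CO2 offset in kg = generation * emission_factor
CO2 offset = 81321 * 0.791 = 64324.91 kg
Convert to tonnes:
  CO2 offset = 64324.91 / 1000 = 64.325 tonnes

64.325


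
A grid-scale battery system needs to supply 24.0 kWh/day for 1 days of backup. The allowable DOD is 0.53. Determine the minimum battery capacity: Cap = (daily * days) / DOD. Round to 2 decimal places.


Total energy needed = daily * days = 24.0 * 1 = 24.0 kWh
Account for depth of discharge:
  Cap = total_energy / DOD = 24.0 / 0.53
  Cap = 45.28 kWh

45.28


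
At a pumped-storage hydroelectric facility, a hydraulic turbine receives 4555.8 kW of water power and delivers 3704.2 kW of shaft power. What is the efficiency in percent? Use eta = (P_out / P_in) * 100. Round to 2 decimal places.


Turbine efficiency = (output power / input power) * 100
eta = (3704.2 / 4555.8) * 100
eta = 81.31%

81.31


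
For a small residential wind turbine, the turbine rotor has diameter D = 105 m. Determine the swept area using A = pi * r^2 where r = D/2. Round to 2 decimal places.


Compute the rotor radius:
  r = D / 2 = 105 / 2 = 52.5 m
Calculate swept area:
  A = pi * r^2 = pi * 52.5^2
  A = 8659.01 m^2

8659.01


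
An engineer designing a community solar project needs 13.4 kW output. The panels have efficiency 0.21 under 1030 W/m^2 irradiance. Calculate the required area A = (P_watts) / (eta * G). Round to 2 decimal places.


Convert target power to watts: P = 13.4 * 1000 = 13400.0 W
Compute denominator: eta * G = 0.21 * 1030 = 216.3
Required area A = P / (eta * G) = 13400.0 / 216.3
A = 61.95 m^2

61.95


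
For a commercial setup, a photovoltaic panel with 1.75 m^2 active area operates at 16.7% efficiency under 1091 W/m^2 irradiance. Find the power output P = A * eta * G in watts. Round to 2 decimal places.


Use the solar power formula P = A * eta * G.
Given: A = 1.75 m^2, eta = 0.167, G = 1091 W/m^2
P = 1.75 * 0.167 * 1091
P = 318.84 W

318.84


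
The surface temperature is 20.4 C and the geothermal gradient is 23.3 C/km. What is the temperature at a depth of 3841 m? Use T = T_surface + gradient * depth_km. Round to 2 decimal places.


Convert depth to km: 3841 / 1000 = 3.841 km
Temperature increase = gradient * depth_km = 23.3 * 3.841 = 89.5 C
Temperature at depth = T_surface + delta_T = 20.4 + 89.5
T = 109.90 C

109.90


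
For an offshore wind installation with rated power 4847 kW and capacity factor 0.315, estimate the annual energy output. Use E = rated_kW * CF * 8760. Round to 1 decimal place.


Annual energy = rated_kW * capacity_factor * hours_per_year
Given: P_rated = 4847 kW, CF = 0.315, hours = 8760
E = 4847 * 0.315 * 8760
E = 13374811.8 kWh

13374811.8


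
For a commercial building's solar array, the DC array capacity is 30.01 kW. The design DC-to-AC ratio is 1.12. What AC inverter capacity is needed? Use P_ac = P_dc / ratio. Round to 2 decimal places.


The inverter AC capacity is determined by the DC/AC ratio.
Given: P_dc = 30.01 kW, DC/AC ratio = 1.12
P_ac = P_dc / ratio = 30.01 / 1.12
P_ac = 26.79 kW

26.79


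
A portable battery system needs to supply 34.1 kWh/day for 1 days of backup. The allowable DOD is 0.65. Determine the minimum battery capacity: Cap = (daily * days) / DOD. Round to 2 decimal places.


Total energy needed = daily * days = 34.1 * 1 = 34.1 kWh
Account for depth of discharge:
  Cap = total_energy / DOD = 34.1 / 0.65
  Cap = 52.46 kWh

52.46


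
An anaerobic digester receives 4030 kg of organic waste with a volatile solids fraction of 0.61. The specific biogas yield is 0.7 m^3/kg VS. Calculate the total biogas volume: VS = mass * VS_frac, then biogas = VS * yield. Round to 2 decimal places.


Compute volatile solids:
  VS = mass * VS_fraction = 4030 * 0.61 = 2458.3 kg
Calculate biogas volume:
  Biogas = VS * specific_yield = 2458.3 * 0.7
  Biogas = 1720.81 m^3

1720.81


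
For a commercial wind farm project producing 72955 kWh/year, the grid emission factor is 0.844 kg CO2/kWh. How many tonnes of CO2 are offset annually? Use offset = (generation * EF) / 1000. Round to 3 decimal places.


CO2 offset in kg = generation * emission_factor
CO2 offset = 72955 * 0.844 = 61574.02 kg
Convert to tonnes:
  CO2 offset = 61574.02 / 1000 = 61.574 tonnes

61.574


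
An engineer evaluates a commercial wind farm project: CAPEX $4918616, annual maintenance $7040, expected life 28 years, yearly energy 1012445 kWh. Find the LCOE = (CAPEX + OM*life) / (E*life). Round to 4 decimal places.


Total cost = CAPEX + OM * lifetime = 4918616 + 7040 * 28 = 4918616 + 197120 = 5115736
Total generation = annual * lifetime = 1012445 * 28 = 28348460 kWh
LCOE = 5115736 / 28348460
LCOE = 0.1805 $/kWh

0.1805


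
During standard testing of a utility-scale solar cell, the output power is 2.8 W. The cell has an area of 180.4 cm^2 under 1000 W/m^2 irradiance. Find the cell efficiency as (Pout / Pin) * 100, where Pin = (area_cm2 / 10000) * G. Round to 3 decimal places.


First compute the input power:
  Pin = area_cm2 / 10000 * G = 180.4 / 10000 * 1000 = 18.04 W
Then compute efficiency:
  Efficiency = (Pout / Pin) * 100 = (2.8 / 18.04) * 100
  Efficiency = 15.521%

15.521


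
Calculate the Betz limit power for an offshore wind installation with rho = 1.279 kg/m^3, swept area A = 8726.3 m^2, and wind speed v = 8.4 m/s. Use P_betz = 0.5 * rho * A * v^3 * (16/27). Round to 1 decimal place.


The Betz coefficient Cp_max = 16/27 = 0.5926
v^3 = 8.4^3 = 592.704
P_betz = 0.5 * rho * A * v^3 * Cp_max
P_betz = 0.5 * 1.279 * 8726.3 * 592.704 * 0.5926
P_betz = 1960039.2 W

1960039.2


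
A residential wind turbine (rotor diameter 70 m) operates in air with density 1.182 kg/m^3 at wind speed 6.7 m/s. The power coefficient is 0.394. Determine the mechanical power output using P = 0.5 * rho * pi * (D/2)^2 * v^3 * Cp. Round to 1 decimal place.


Step 1 -- Compute swept area:
  A = pi * (D/2)^2 = pi * (70/2)^2 = 3848.45 m^2
Step 2 -- Apply wind power equation:
  P = 0.5 * rho * A * v^3 * Cp
  v^3 = 6.7^3 = 300.763
  P = 0.5 * 1.182 * 3848.45 * 300.763 * 0.394
  P = 269521.9 W

269521.9


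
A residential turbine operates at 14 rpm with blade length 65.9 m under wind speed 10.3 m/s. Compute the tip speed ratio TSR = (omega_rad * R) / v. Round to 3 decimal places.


Convert rotational speed to rad/s:
  omega = 14 * 2 * pi / 60 = 1.4661 rad/s
Compute tip speed:
  v_tip = omega * R = 1.4661 * 65.9 = 96.614 m/s
Tip speed ratio:
  TSR = v_tip / v_wind = 96.614 / 10.3 = 9.380

9.380


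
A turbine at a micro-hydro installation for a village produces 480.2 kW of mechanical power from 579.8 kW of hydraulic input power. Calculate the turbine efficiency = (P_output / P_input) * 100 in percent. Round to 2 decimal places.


Turbine efficiency = (output power / input power) * 100
eta = (480.2 / 579.8) * 100
eta = 82.82%

82.82


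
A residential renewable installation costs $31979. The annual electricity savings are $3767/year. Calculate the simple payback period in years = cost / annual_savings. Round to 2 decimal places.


Simple payback period = initial cost / annual savings
Payback = 31979 / 3767
Payback = 8.49 years

8.49


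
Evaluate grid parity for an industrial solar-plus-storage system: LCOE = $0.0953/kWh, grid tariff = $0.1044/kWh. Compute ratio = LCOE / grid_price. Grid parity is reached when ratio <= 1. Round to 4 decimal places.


Compare LCOE to grid price:
  LCOE = $0.0953/kWh, Grid price = $0.1044/kWh
  Ratio = LCOE / grid_price = 0.0953 / 0.1044 = 0.9128
  Grid parity achieved (ratio <= 1)? yes

0.9128


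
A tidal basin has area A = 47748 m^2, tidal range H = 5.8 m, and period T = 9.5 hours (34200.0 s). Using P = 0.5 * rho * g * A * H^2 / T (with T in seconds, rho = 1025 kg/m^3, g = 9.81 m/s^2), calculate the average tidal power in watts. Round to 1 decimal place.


Convert period to seconds: T = 9.5 * 3600 = 34200.0 s
H^2 = 5.8^2 = 33.64
P = 0.5 * rho * g * A * H^2 / T
P = 0.5 * 1025 * 9.81 * 47748 * 33.64 / 34200.0
P = 236128.2 W

236128.2


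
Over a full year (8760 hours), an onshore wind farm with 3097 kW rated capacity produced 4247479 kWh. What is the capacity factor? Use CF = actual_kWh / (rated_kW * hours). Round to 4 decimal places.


Capacity factor = actual output / maximum possible output
Maximum possible = rated * hours = 3097 * 8760 = 27129720 kWh
CF = 4247479 / 27129720
CF = 0.1566

0.1566


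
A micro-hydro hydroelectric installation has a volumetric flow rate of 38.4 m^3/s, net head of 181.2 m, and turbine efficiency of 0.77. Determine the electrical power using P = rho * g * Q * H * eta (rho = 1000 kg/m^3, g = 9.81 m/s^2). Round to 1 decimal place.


Apply the hydropower formula P = rho * g * Q * H * eta
rho * g = 1000 * 9.81 = 9810.0
P = 9810.0 * 38.4 * 181.2 * 0.77
P = 52559248.9 W

52559248.9


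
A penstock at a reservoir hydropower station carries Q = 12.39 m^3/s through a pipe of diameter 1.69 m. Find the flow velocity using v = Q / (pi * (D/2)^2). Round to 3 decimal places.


Compute pipe cross-sectional area:
  A = pi * (D/2)^2 = pi * (1.69/2)^2 = 2.2432 m^2
Calculate velocity:
  v = Q / A = 12.39 / 2.2432
  v = 5.523 m/s

5.523


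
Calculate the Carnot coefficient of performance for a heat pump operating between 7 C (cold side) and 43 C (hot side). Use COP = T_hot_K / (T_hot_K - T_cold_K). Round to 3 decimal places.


Convert to Kelvin:
  T_hot = 43 + 273.15 = 316.15 K
  T_cold = 7 + 273.15 = 280.15 K
Apply Carnot COP formula:
  COP = T_hot_K / (T_hot_K - T_cold_K) = 316.15 / 36.0
  COP = 8.782

8.782


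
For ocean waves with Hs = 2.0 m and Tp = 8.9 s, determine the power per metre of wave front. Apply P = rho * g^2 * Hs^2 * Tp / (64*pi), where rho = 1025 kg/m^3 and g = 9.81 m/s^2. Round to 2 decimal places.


Apply wave power formula:
  g^2 = 9.81^2 = 96.2361
  Hs^2 = 2.0^2 = 4.0
  Numerator = rho * g^2 * Hs^2 * Tp = 1025 * 96.2361 * 4.0 * 8.9 = 3511655.29
  Denominator = 64 * pi = 201.0619
  P = 3511655.29 / 201.0619 = 17465.54 W/m

17465.54


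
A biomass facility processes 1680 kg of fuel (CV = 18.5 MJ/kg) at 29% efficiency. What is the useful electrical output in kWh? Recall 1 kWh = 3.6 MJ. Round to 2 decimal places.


Total energy = mass * CV = 1680 * 18.5 = 31080.0 MJ
Useful energy = total * eta = 31080.0 * 0.29 = 9013.2 MJ
Convert to kWh: 9013.2 / 3.6
Useful energy = 2503.67 kWh

2503.67


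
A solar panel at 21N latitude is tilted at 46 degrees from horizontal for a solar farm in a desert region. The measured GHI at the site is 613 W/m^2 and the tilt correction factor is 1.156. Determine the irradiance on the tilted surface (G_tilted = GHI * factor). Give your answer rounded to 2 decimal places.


Identify the given values:
  GHI = 613 W/m^2, tilt correction factor = 1.156
Apply the formula G_tilted = GHI * factor:
  G_tilted = 613 * 1.156
  G_tilted = 708.63 W/m^2

708.63


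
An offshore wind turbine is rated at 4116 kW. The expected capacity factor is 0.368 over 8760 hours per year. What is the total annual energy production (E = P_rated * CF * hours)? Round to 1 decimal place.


Annual energy = rated_kW * capacity_factor * hours_per_year
Given: P_rated = 4116 kW, CF = 0.368, hours = 8760
E = 4116 * 0.368 * 8760
E = 13268666.9 kWh

13268666.9


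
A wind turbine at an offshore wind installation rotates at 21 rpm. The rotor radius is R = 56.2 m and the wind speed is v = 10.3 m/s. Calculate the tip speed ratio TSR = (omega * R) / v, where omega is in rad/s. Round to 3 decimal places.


Convert rotational speed to rad/s:
  omega = 21 * 2 * pi / 60 = 2.1991 rad/s
Compute tip speed:
  v_tip = omega * R = 2.1991 * 56.2 = 123.59 m/s
Tip speed ratio:
  TSR = v_tip / v_wind = 123.59 / 10.3 = 11.999

11.999


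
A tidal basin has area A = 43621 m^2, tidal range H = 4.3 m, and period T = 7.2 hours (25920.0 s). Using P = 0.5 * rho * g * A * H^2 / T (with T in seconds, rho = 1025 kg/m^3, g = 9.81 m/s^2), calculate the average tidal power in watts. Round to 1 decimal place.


Convert period to seconds: T = 7.2 * 3600 = 25920.0 s
H^2 = 4.3^2 = 18.49
P = 0.5 * rho * g * A * H^2 / T
P = 0.5 * 1025 * 9.81 * 43621 * 18.49 / 25920.0
P = 156444.5 W

156444.5


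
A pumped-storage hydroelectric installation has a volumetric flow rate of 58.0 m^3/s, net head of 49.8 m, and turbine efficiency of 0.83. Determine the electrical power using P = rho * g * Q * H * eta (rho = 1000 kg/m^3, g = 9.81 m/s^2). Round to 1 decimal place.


Apply the hydropower formula P = rho * g * Q * H * eta
rho * g = 1000 * 9.81 = 9810.0
P = 9810.0 * 58.0 * 49.8 * 0.83
P = 23518219.3 W

23518219.3


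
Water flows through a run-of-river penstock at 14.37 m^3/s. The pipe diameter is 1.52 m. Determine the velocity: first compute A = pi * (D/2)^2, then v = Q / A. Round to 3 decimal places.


Compute pipe cross-sectional area:
  A = pi * (D/2)^2 = pi * (1.52/2)^2 = 1.8146 m^2
Calculate velocity:
  v = Q / A = 14.37 / 1.8146
  v = 7.919 m/s

7.919


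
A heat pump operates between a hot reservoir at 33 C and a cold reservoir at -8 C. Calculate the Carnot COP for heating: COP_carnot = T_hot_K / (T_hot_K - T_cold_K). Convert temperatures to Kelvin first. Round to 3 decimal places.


Convert to Kelvin:
  T_hot = 33 + 273.15 = 306.15 K
  T_cold = -8 + 273.15 = 265.15 K
Apply Carnot COP formula:
  COP = T_hot_K / (T_hot_K - T_cold_K) = 306.15 / 41.0
  COP = 7.467

7.467


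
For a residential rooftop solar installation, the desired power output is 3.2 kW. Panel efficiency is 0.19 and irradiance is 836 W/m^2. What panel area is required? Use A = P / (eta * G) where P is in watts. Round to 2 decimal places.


Convert target power to watts: P = 3.2 * 1000 = 3200.0 W
Compute denominator: eta * G = 0.19 * 836 = 158.84
Required area A = P / (eta * G) = 3200.0 / 158.84
A = 20.15 m^2

20.15


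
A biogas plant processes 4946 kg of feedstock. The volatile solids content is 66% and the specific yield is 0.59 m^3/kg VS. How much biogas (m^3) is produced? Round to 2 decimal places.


Compute volatile solids:
  VS = mass * VS_fraction = 4946 * 0.66 = 3264.36 kg
Calculate biogas volume:
  Biogas = VS * specific_yield = 3264.36 * 0.59
  Biogas = 1925.97 m^3

1925.97


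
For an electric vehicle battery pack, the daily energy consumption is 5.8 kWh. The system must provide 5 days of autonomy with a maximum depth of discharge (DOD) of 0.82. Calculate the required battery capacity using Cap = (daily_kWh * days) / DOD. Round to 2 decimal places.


Total energy needed = daily * days = 5.8 * 5 = 29.0 kWh
Account for depth of discharge:
  Cap = total_energy / DOD = 29.0 / 0.82
  Cap = 35.37 kWh

35.37


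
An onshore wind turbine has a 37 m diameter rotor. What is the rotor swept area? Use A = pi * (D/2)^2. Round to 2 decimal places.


Compute the rotor radius:
  r = D / 2 = 37 / 2 = 18.5 m
Calculate swept area:
  A = pi * r^2 = pi * 18.5^2
  A = 1075.21 m^2

1075.21


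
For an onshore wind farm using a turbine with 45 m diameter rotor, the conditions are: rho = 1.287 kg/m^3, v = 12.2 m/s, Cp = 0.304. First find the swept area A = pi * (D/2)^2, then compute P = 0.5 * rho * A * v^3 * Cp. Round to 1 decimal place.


Step 1 -- Compute swept area:
  A = pi * (D/2)^2 = pi * (45/2)^2 = 1590.43 m^2
Step 2 -- Apply wind power equation:
  P = 0.5 * rho * A * v^3 * Cp
  v^3 = 12.2^3 = 1815.848
  P = 0.5 * 1.287 * 1590.43 * 1815.848 * 0.304
  P = 564958.5 W

564958.5


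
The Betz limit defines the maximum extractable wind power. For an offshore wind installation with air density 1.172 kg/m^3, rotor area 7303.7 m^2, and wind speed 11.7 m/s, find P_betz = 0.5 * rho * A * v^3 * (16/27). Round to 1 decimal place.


The Betz coefficient Cp_max = 16/27 = 0.5926
v^3 = 11.7^3 = 1601.613
P_betz = 0.5 * rho * A * v^3 * Cp_max
P_betz = 0.5 * 1.172 * 7303.7 * 1601.613 * 0.5926
P_betz = 4062134.9 W

4062134.9


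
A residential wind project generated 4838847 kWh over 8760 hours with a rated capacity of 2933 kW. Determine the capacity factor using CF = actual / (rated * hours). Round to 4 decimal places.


Capacity factor = actual output / maximum possible output
Maximum possible = rated * hours = 2933 * 8760 = 25693080 kWh
CF = 4838847 / 25693080
CF = 0.1883

0.1883


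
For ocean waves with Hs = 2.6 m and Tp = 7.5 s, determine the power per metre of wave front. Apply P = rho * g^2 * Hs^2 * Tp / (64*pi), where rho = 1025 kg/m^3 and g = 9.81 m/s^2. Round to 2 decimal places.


Apply wave power formula:
  g^2 = 9.81^2 = 96.2361
  Hs^2 = 2.6^2 = 6.76
  Numerator = rho * g^2 * Hs^2 * Tp = 1025 * 96.2361 * 6.76 * 7.5 = 5001149.53
  Denominator = 64 * pi = 201.0619
  P = 5001149.53 / 201.0619 = 24873.68 W/m

24873.68


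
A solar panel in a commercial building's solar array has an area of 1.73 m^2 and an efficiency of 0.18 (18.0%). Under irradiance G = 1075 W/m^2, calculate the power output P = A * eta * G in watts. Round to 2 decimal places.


Use the solar power formula P = A * eta * G.
Given: A = 1.73 m^2, eta = 0.18, G = 1075 W/m^2
P = 1.73 * 0.18 * 1075
P = 334.76 W

334.76


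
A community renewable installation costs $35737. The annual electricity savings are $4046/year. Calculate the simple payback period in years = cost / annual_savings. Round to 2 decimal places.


Simple payback period = initial cost / annual savings
Payback = 35737 / 4046
Payback = 8.83 years

8.83


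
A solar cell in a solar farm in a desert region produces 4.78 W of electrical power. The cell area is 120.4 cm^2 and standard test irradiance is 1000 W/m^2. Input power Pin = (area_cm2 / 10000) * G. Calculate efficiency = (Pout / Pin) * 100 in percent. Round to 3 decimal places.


First compute the input power:
  Pin = area_cm2 / 10000 * G = 120.4 / 10000 * 1000 = 12.04 W
Then compute efficiency:
  Efficiency = (Pout / Pin) * 100 = (4.78 / 12.04) * 100
  Efficiency = 39.701%

39.701


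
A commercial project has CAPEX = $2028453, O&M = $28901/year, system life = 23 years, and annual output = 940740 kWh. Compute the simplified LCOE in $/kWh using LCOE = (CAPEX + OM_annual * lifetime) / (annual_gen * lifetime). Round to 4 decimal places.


Total cost = CAPEX + OM * lifetime = 2028453 + 28901 * 23 = 2028453 + 664723 = 2693176
Total generation = annual * lifetime = 940740 * 23 = 21637020 kWh
LCOE = 2693176 / 21637020
LCOE = 0.1245 $/kWh

0.1245


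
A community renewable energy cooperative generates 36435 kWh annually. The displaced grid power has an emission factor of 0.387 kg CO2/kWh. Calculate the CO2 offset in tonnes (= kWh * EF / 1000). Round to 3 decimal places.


CO2 offset in kg = generation * emission_factor
CO2 offset = 36435 * 0.387 = 14100.35 kg
Convert to tonnes:
  CO2 offset = 14100.35 / 1000 = 14.100 tonnes

14.100


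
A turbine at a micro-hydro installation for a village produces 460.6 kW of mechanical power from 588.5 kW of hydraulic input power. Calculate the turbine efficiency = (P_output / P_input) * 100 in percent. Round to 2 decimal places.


Turbine efficiency = (output power / input power) * 100
eta = (460.6 / 588.5) * 100
eta = 78.27%

78.27


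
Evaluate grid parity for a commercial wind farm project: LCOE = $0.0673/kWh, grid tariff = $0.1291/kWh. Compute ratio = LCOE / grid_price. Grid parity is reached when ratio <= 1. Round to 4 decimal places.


Compare LCOE to grid price:
  LCOE = $0.0673/kWh, Grid price = $0.1291/kWh
  Ratio = LCOE / grid_price = 0.0673 / 0.1291 = 0.5213
  Grid parity achieved (ratio <= 1)? yes

0.5213


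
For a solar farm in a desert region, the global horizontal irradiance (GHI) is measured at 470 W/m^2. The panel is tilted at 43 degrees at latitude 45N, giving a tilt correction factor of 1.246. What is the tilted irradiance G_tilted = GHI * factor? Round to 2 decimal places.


Identify the given values:
  GHI = 470 W/m^2, tilt correction factor = 1.246
Apply the formula G_tilted = GHI * factor:
  G_tilted = 470 * 1.246
  G_tilted = 585.62 W/m^2

585.62


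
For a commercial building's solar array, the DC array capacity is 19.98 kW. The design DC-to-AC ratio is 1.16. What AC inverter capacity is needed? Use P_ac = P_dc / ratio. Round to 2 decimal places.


The inverter AC capacity is determined by the DC/AC ratio.
Given: P_dc = 19.98 kW, DC/AC ratio = 1.16
P_ac = P_dc / ratio = 19.98 / 1.16
P_ac = 17.22 kW

17.22


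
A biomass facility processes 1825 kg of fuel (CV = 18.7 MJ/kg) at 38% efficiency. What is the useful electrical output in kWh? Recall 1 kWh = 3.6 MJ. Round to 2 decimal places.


Total energy = mass * CV = 1825 * 18.7 = 34127.5 MJ
Useful energy = total * eta = 34127.5 * 0.38 = 12968.45 MJ
Convert to kWh: 12968.45 / 3.6
Useful energy = 3602.35 kWh

3602.35
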